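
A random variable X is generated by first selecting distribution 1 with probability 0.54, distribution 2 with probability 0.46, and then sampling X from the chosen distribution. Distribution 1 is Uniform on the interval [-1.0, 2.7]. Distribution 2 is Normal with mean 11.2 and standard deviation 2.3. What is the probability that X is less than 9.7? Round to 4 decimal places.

0.6583

Conditional on each component, P(X < 9.7): 1: 1; 2: 0.257144.
By total probability, P(X < 9.7) = 0.54·1 + 0.46·0.257144 = 0.658286.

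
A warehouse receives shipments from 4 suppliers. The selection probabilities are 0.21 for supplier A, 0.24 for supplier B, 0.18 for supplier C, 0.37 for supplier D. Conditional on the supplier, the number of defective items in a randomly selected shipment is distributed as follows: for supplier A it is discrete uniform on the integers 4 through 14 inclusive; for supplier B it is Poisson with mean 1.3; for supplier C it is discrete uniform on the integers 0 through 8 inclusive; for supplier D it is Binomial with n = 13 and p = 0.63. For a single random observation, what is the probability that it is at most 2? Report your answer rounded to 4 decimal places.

Conditional on each supplier, P(X ≤ 2): A: 0; B: 0.857112; C: 0.333333; D: 0.000607151.
By total probability, P(X ≤ 2) = 0.21·0 + 0.24·0.857112 + 0.18·0.333333 + 0.37·0.000607151 = 0.265932.

0.2659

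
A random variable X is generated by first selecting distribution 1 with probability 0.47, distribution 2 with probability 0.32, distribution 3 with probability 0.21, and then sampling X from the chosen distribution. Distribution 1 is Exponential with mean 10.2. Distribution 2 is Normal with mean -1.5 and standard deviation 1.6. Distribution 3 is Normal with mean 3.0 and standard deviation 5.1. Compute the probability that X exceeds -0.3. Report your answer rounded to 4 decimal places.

0.6982

Conditional on each component, P(X > -0.3): 1: 1; 2: 0.226627; 3: 0.741203.
By total probability, P(X > -0.3) = 0.47·1 + 0.32·0.226627 + 0.21·0.741203 = 0.698173.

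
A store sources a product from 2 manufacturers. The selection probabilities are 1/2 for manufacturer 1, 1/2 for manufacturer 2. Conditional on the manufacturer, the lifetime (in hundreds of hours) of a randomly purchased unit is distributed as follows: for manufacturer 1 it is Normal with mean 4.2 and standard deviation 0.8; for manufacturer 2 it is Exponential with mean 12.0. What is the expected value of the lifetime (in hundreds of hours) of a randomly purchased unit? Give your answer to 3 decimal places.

Component means — 1: 4.2; 2: 12.
E[X] = 0.5·4.2 + 0.5·12 = 8.1.

8.100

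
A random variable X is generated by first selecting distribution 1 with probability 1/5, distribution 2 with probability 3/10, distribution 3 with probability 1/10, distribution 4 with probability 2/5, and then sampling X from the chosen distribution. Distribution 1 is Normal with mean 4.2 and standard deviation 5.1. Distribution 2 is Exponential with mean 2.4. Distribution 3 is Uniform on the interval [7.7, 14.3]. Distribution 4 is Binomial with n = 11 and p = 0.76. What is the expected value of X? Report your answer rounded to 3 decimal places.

Component means — 1: 4.2; 2: 2.4; 3: 11; 4: 8.36.
E[X] = 0.2·4.2 + 0.3·2.4 + 0.1·11 + 0.4·8.36 = 6.004.

6.004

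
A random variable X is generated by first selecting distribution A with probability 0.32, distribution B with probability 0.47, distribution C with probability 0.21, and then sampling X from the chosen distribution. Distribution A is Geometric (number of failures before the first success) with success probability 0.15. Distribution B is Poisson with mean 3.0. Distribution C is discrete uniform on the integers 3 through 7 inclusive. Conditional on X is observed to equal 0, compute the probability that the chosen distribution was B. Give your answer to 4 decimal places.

Likelihoods P(X=0 | ·): A: 0.15; B: 0.0497871; C: 0.
Posterior ∝ prior × likelihood. Numerator for B: 0.47·0.0497871 = 0.0233999.
Normalizing constant: 0.32·0.15 + 0.47·0.0497871 + 0.21·0 = 0.0713999.
P(B | observation) = 0.0233999 / 0.0713999 = 0.32773.

0.3277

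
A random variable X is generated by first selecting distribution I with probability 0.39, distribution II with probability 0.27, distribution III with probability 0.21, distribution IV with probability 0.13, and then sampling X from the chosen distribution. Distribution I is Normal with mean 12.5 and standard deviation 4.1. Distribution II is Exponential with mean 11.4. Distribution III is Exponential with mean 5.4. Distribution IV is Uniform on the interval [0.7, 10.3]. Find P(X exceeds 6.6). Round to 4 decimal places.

0.6240

Conditional on each component, P(X > 6.6): I: 0.924928; II: 0.560488; III: 0.294575; IV: 0.385417.
By total probability, P(X > 6.6) = 0.39·0.924928 + 0.27·0.560488 + 0.21·0.294575 + 0.13·0.385417 = 0.624019.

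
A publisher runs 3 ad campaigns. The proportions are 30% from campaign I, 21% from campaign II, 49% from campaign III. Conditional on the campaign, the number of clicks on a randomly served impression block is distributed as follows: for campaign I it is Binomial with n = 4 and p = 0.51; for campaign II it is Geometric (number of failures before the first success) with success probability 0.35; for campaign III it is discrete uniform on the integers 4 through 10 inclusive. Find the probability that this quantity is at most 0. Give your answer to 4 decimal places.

Conditional on each campaign, P(X ≤ 0): I: 0.057648; II: 0.35; III: 0.
By total probability, P(X ≤ 0) = 0.3·0.057648 + 0.21·0.35 + 0.49·0 = 0.0907944.

0.0908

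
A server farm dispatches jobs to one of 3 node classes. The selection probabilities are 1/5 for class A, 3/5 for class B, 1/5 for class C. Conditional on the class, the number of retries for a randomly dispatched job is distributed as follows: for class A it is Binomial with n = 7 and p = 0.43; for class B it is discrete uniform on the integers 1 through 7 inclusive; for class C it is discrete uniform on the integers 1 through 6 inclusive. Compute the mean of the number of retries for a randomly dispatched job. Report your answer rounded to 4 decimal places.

Component means — A: 3.01; B: 4; C: 3.5.
E[X] = 0.2·3.01 + 0.6·4 + 0.2·3.5 = 3.702.

3.7020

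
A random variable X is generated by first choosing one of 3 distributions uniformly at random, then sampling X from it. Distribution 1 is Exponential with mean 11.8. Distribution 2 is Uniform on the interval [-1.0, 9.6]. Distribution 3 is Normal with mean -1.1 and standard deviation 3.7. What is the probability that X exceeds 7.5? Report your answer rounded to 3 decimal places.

0.246

Conditional on each component, P(X > 7.5): 1: 0.529621; 2: 0.198113; 3: 0.0100541.
By total probability, P(X > 7.5) = 0.333333·0.529621 + 0.333333·0.198113 + 0.333333·0.0100541 = 0.245929.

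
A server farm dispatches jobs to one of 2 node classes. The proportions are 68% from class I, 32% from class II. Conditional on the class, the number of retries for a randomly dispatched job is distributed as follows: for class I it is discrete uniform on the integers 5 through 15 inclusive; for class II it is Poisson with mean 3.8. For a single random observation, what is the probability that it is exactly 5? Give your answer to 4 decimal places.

0.1091

Conditional on each class, P(X = 5): I: 0.0909091; II: 0.147713.
By total probability, P(X = 5) = 0.68·0.0909091 + 0.32·0.147713 = 0.109086.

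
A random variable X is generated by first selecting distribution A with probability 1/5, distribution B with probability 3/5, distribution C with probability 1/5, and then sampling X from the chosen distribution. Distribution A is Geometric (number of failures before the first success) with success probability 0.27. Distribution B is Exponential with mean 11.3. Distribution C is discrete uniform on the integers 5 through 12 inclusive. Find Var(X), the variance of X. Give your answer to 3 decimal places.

90.819

Per component, A: μ=2.7037, E[X²]=17.3237; B: μ=11.3, E[X²]=255.38; C: μ=8.5, E[X²]=77.5.
E[X] = 0.2·2.7037 + 0.6·11.3 + 0.2·8.5 = 9.02074.
E[X²] = 0.2·17.3237 + 0.6·255.38 + 0.2·77.5 = 172.193.
Var(X) = E[X²] − (E[X])² = 172.193 − 81.3738 = 90.819.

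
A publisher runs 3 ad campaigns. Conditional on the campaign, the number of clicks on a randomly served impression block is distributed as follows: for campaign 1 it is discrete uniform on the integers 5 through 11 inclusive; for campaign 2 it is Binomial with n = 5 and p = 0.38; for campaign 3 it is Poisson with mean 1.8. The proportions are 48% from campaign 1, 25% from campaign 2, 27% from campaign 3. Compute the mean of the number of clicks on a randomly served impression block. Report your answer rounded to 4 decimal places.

4.8010

Component means — 1: 8; 2: 1.9; 3: 1.8.
E[X] = 0.48·8 + 0.25·1.9 + 0.27·1.8 = 4.801.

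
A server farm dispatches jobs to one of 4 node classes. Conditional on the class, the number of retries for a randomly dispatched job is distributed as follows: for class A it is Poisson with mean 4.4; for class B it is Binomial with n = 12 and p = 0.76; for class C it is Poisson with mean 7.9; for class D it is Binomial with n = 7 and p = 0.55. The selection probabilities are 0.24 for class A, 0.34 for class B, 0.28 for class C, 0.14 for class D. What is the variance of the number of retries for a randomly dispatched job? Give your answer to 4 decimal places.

Per component, A: μ=4.4, E[X²]=23.76; B: μ=9.12, E[X²]=85.3632; C: μ=7.9, E[X²]=70.31; D: μ=3.85, E[X²]=16.555.
E[X] = 0.24·4.4 + 0.34·9.12 + 0.28·7.9 + 0.14·3.85 = 6.9078.
E[X²] = 0.24·23.76 + 0.34·85.3632 + 0.28·70.31 + 0.14·16.555 = 56.7304.
Var(X) = E[X²] − (E[X])² = 56.7304 − 47.7177 = 9.01269.

9.0127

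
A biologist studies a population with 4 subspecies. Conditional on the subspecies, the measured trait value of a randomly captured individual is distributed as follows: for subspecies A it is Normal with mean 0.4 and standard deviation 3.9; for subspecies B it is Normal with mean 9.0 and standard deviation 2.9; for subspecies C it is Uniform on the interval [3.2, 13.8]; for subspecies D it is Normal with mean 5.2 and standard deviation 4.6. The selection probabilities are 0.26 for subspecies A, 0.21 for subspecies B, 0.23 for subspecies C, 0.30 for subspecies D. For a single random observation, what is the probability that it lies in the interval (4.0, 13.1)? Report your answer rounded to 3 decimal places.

Conditional on each subspecies, P(4.0 < X < 13.1): A: 0.177419; B: 0.878947; C: 0.858491; D: 0.55995.
By total probability, P(4.0 < X < 13.1) = 0.26·0.177419 + 0.21·0.878947 + 0.23·0.858491 + 0.3·0.55995 = 0.596146.

0.596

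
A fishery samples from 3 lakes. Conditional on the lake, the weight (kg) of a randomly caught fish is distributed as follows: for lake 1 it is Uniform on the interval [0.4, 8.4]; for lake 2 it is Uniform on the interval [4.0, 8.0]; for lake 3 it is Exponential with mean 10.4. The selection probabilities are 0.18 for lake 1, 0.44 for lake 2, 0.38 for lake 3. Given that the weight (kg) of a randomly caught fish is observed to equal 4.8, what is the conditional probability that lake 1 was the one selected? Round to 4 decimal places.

Likelihoods f(4.8 | ·): 1: 0.125; 2: 0.25; 3: 0.060607.
Posterior ∝ prior × likelihood. Numerator for 1: 0.18·0.125 = 0.0225.
Normalizing constant: 0.18·0.125 + 0.44·0.25 + 0.38·0.060607 = 0.155531.
P(1 | observation) = 0.0225 / 0.155531 = 0.144666.

0.1447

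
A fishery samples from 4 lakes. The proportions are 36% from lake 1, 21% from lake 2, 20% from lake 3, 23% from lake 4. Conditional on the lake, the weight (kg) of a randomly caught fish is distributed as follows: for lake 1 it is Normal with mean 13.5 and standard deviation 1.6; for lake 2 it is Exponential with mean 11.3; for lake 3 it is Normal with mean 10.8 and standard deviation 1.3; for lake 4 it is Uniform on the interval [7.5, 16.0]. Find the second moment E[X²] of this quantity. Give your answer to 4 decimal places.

176.9666

For each component E[X²] = Var + (mean)², giving 1: 184.81; 2: 255.38; 3: 118.33; 4: 144.083.
Overall E[X²] = 0.36·184.81 + 0.21·255.38 + 0.2·118.33 + 0.23·144.083 = 176.967.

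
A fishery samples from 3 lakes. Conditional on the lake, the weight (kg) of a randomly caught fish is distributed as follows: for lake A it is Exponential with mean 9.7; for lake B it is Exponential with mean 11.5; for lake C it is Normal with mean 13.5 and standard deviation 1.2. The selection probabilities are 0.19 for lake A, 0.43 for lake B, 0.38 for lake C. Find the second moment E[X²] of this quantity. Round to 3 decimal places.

219.291

For each component E[X²] = Var + (mean)², giving A: 188.18; B: 264.5; C: 183.69.
Overall E[X²] = 0.19·188.18 + 0.43·264.5 + 0.38·183.69 = 219.291.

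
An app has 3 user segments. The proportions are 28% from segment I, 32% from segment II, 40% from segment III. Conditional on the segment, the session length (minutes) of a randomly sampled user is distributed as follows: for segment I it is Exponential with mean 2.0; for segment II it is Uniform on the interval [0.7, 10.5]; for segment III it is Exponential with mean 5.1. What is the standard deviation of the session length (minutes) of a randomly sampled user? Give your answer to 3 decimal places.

4.044

Per component, I: μ=2, E[X²]=8; II: μ=5.6, E[X²]=39.3633; III: μ=5.1, E[X²]=52.02.
E[X] = 0.28·2 + 0.32·5.6 + 0.4·5.1 = 4.392.
E[X²] = 0.28·8 + 0.32·39.3633 + 0.4·52.02 = 35.6443.
Var(X) = E[X²] − (E[X])² = 35.6443 − 19.2897 = 16.3546.
SD(X) = √16.3546 = 4.04408.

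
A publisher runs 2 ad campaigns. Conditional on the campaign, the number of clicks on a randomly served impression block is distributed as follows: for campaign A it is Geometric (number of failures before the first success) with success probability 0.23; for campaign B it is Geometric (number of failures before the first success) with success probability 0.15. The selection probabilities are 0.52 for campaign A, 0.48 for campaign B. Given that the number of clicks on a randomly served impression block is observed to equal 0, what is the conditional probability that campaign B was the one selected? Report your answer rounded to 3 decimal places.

0.376

Likelihoods P(X=0 | ·): A: 0.23; B: 0.15.
Posterior ∝ prior × likelihood. Numerator for B: 0.48·0.15 = 0.072.
Normalizing constant: 0.52·0.23 + 0.48·0.15 = 0.1916.
P(B | observation) = 0.072 / 0.1916 = 0.375783.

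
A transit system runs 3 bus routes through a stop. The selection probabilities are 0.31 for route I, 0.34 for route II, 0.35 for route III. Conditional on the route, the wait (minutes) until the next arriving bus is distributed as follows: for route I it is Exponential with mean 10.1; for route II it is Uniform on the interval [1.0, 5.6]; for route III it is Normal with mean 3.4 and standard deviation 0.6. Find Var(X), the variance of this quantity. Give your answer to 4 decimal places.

Per component, I: μ=10.1, E[X²]=204.02; II: μ=3.3, E[X²]=12.6533; III: μ=3.4, E[X²]=11.92.
E[X] = 0.31·10.1 + 0.34·3.3 + 0.35·3.4 = 5.443.
E[X²] = 0.31·204.02 + 0.34·12.6533 + 0.35·11.92 = 71.7203.
Var(X) = E[X²] − (E[X])² = 71.7203 − 29.6262 = 42.0941.

42.0941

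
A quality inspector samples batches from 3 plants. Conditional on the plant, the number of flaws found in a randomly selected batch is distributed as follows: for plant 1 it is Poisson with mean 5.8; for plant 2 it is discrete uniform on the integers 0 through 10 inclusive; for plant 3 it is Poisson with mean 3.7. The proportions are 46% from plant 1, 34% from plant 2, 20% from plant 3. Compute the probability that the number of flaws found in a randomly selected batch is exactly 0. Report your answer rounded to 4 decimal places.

0.0372

Conditional on each plant, P(X = 0): 1: 0.00302755; 2: 0.0909091; 3: 0.0247235.
By total probability, P(X = 0) = 0.46·0.00302755 + 0.34·0.0909091 + 0.2·0.0247235 = 0.0372465.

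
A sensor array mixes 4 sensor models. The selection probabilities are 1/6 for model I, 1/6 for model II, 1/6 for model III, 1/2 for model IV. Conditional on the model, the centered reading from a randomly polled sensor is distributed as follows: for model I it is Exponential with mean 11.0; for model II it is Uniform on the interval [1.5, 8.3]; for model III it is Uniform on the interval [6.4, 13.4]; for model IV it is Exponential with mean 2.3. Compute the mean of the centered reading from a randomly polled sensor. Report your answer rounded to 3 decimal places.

5.450

Component means — I: 11; II: 4.9; III: 9.9; IV: 2.3.
E[X] = 0.166667·11 + 0.166667·4.9 + 0.166667·9.9 + 0.5·2.3 = 5.45.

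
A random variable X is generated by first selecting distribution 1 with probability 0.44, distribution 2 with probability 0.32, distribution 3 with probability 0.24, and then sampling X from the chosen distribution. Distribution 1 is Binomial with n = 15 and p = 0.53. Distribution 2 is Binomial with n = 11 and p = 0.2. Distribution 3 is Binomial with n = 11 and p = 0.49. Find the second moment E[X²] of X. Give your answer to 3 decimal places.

For each component E[X²] = Var + (mean)², giving 1: 66.939; 2: 6.6; 3: 31.801.
Overall E[X²] = 0.44·66.939 + 0.32·6.6 + 0.24·31.801 = 39.1974.

39.197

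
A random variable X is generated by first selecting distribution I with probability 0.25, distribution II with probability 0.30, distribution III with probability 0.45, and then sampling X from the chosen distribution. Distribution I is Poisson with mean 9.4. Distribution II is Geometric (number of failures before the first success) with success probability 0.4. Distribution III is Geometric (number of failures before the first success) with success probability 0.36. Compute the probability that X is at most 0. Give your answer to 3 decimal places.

Conditional on each component, P(X ≤ 0): I: 8.27241e-05; II: 0.4; III: 0.36.
By total probability, P(X ≤ 0) = 0.25·8.27241e-05 + 0.3·0.4 + 0.45·0.36 = 0.282021.

0.282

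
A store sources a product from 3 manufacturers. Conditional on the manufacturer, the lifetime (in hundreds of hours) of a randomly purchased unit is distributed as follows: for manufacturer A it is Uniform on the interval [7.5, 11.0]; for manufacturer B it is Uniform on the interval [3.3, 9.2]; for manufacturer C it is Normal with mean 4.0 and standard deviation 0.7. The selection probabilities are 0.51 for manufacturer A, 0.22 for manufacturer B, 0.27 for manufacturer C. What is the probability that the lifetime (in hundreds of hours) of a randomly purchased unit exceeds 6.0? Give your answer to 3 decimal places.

Conditional on each manufacturer, P(X > 6.0): A: 1; B: 0.542373; C: 0.00213737.
By total probability, P(X > 6.0) = 0.51·1 + 0.22·0.542373 + 0.27·0.00213737 = 0.629899.

0.630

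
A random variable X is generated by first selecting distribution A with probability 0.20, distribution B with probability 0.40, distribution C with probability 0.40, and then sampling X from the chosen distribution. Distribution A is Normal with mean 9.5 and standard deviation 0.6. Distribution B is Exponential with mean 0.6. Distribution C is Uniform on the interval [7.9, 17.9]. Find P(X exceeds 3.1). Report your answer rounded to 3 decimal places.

0.602

Conditional on each component, P(X > 3.1): A: 1; B: 0.00570355; C: 1.
By total probability, P(X > 3.1) = 0.2·1 + 0.4·0.00570355 + 0.4·1 = 0.602281.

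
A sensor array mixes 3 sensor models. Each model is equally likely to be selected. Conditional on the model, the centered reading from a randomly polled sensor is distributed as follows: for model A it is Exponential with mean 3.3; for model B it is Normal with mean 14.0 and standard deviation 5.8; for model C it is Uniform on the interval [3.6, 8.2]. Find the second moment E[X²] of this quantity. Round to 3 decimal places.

95.998

For each component E[X²] = Var + (mean)², giving A: 21.78; B: 229.64; C: 36.5733.
Overall E[X²] = 0.333333·21.78 + 0.333333·229.64 + 0.333333·36.5733 = 95.9978.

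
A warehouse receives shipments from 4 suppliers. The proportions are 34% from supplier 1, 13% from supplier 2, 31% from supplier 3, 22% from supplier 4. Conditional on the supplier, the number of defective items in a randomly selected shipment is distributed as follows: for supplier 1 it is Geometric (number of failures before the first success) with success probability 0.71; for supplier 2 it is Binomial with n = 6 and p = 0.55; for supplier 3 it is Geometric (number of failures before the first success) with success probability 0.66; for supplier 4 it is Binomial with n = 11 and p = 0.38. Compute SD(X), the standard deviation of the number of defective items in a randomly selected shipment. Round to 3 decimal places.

1.971

Per component, 1: μ=0.408451, E[X²]=0.742115; 2: μ=3.3, E[X²]=12.375; 3: μ=0.515152, E[X²]=1.04591; 4: μ=4.18, E[X²]=20.064.
E[X] = 0.34·0.408451 + 0.13·3.3 + 0.31·0.515152 + 0.22·4.18 = 1.64717.
E[X²] = 0.34·0.742115 + 0.13·12.375 + 0.31·1.04591 + 0.22·20.064 = 6.59938.
Var(X) = E[X²] − (E[X])² = 6.59938 − 2.71317 = 3.88621.
SD(X) = √3.88621 = 1.97135.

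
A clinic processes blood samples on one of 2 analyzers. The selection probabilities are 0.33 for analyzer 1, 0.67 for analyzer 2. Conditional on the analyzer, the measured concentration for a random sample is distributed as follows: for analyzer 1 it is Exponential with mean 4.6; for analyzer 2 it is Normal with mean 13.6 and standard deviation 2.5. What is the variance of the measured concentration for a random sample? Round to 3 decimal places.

29.079

Per component, 1: μ=4.6, E[X²]=42.32; 2: μ=13.6, E[X²]=191.21.
E[X] = 0.33·4.6 + 0.67·13.6 = 10.63.
E[X²] = 0.33·42.32 + 0.67·191.21 = 142.076.
Var(X) = E[X²] − (E[X])² = 142.076 − 112.997 = 29.0794.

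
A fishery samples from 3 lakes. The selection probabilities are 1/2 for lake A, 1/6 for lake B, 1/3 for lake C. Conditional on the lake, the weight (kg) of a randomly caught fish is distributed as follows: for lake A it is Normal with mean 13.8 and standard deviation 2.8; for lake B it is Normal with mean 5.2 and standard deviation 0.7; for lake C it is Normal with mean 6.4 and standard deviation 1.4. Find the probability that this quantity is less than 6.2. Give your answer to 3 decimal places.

0.303

Conditional on each lake, P(X < 6.2): A: 0.00332094; B: 0.923436; C: 0.443202.
By total probability, P(X < 6.2) = 0.5·0.00332094 + 0.166667·0.923436 + 0.333333·0.443202 = 0.3033.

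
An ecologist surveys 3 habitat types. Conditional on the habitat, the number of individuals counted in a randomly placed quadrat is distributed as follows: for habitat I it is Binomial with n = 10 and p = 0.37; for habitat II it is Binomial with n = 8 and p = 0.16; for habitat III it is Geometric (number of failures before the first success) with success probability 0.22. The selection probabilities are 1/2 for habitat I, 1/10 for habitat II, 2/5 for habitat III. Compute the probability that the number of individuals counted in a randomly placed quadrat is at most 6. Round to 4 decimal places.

Conditional on each habitat, P(X ≤ 6): I: 0.964375; II: 0.999982; III: 0.824344.
By total probability, P(X ≤ 6) = 0.5·0.964375 + 0.1·0.999982 + 0.4·0.824344 = 0.911923.

0.9119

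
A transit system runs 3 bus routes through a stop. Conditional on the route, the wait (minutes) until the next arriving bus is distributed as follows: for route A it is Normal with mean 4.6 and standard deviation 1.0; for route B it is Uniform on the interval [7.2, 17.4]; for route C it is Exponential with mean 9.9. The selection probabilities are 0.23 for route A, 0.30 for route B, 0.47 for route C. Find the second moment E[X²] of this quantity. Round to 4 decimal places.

For each component E[X²] = Var + (mean)², giving A: 22.16; B: 159.96; C: 196.02.
Overall E[X²] = 0.23·22.16 + 0.3·159.96 + 0.47·196.02 = 145.214.

145.2142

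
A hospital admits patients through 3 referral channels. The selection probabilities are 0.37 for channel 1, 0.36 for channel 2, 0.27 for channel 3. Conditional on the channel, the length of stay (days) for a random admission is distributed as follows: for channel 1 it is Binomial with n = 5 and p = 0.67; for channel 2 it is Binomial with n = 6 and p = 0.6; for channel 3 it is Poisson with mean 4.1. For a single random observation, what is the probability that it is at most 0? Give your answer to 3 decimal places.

Conditional on each channel, P(X ≤ 0): 1: 0.00391354; 2: 0.004096; 3: 0.0165727.
By total probability, P(X ≤ 0) = 0.37·0.00391354 + 0.36·0.004096 + 0.27·0.0165727 = 0.00739719.

0.007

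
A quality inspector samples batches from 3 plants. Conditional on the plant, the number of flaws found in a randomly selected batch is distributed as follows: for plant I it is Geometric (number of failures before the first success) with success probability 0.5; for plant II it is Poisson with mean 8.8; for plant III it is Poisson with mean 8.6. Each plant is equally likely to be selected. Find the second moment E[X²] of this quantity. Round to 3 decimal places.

57.267

For each component E[X²] = Var + (mean)², giving I: 3; II: 86.24; III: 82.56.
Overall E[X²] = 0.333333·3 + 0.333333·86.24 + 0.333333·82.56 = 57.2667.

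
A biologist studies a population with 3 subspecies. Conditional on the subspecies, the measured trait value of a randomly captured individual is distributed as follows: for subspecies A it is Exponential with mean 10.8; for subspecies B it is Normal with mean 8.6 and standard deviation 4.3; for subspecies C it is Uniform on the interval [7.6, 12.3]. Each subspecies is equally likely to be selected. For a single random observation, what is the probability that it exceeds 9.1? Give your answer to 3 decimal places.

Conditional on each subspecies, P(X > 9.1): A: 0.430593; B: 0.453716; C: 0.680851.
By total probability, P(X > 9.1) = 0.333333·0.430593 + 0.333333·0.453716 + 0.333333·0.680851 = 0.52172.

0.522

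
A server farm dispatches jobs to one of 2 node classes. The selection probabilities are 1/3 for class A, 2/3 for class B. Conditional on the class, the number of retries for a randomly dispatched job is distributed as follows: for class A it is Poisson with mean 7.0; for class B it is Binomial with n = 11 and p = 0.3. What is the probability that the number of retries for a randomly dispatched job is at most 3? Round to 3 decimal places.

0.407

Conditional on each class, P(X ≤ 3): A: 0.0817654; B: 0.569562.
By total probability, P(X ≤ 3) = 0.333333·0.0817654 + 0.666667·0.569562 = 0.406963.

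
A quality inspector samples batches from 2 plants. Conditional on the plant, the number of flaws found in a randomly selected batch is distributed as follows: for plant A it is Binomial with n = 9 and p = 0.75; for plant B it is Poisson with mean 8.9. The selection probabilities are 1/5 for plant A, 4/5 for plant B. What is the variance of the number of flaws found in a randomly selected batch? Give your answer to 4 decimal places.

8.1971

Per component, A: μ=6.75, E[X²]=47.25; B: μ=8.9, E[X²]=88.11.
E[X] = 0.2·6.75 + 0.8·8.9 = 8.47.
E[X²] = 0.2·47.25 + 0.8·88.11 = 79.938.
Var(X) = E[X²] − (E[X])² = 79.938 − 71.7409 = 8.1971.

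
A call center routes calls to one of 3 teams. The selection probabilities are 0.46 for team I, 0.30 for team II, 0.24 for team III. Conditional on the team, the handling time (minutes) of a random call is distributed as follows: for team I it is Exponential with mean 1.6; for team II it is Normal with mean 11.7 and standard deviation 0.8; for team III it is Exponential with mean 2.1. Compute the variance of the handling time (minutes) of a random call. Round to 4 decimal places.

Per component, I: μ=1.6, E[X²]=5.12; II: μ=11.7, E[X²]=137.53; III: μ=2.1, E[X²]=8.82.
E[X] = 0.46·1.6 + 0.3·11.7 + 0.24·2.1 = 4.75.
E[X²] = 0.46·5.12 + 0.3·137.53 + 0.24·8.82 = 45.731.
Var(X) = E[X²] − (E[X])² = 45.731 − 22.5625 = 23.1685.

23.1685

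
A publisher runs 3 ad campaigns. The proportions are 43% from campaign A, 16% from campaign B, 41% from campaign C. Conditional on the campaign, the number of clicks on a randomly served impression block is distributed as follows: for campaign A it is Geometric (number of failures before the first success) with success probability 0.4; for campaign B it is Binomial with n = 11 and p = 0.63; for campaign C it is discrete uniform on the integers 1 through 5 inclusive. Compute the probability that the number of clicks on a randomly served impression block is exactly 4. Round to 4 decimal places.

Conditional on each campaign, P(X = 4): A: 0.05184; B: 0.0493501; C: 0.2.
By total probability, P(X = 4) = 0.43·0.05184 + 0.16·0.0493501 + 0.41·0.2 = 0.112187.

0.1122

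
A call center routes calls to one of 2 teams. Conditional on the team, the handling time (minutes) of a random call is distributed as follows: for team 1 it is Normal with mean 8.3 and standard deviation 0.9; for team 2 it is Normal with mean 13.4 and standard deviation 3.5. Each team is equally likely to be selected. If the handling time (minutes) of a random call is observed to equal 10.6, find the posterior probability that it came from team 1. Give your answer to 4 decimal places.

Likelihoods f(10.6 | ·): 1: 0.0169242; 2: 0.082769.
Posterior ∝ prior × likelihood. Numerator for 1: 0.5·0.0169242 = 0.00846211.
Normalizing constant: 0.5·0.0169242 + 0.5·0.082769 = 0.0498466.
P(1 | observation) = 0.00846211 / 0.0498466 = 0.169763.

0.1698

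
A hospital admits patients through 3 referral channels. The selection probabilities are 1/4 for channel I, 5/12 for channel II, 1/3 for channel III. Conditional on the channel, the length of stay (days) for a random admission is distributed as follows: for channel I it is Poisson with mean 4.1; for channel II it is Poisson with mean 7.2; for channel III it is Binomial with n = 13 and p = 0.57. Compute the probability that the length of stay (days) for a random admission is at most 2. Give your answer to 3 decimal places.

0.067

Conditional on each channel, P(X ≤ 2): I: 0.223814; II: 0.0254735; III: 0.00266832.
By total probability, P(X ≤ 2) = 0.25·0.223814 + 0.416667·0.0254735 + 0.333333·0.00266832 = 0.0674569.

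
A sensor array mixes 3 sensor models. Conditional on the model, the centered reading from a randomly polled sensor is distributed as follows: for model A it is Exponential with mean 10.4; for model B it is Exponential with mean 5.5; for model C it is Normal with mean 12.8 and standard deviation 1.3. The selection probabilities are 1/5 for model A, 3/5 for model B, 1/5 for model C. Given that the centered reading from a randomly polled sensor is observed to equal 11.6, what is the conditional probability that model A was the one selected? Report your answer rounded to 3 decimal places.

Likelihoods f(11.6 | ·): A: 0.0315182; B: 0.0220633; C: 0.20042.
Posterior ∝ prior × likelihood. Numerator for A: 0.2·0.0315182 = 0.00630364.
Normalizing constant: 0.2·0.0315182 + 0.6·0.0220633 + 0.2·0.20042 = 0.0596257.
P(A | observation) = 0.00630364 / 0.0596257 = 0.10572.

0.106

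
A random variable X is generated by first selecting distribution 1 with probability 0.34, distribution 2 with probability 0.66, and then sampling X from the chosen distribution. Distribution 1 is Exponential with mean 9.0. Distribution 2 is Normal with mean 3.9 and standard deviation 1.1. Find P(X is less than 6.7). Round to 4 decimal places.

Conditional on each component, P(X < 6.7): 1: 0.525002; 2: 0.994543.
By total probability, P(X < 6.7) = 0.34·0.525002 + 0.66·0.994543 = 0.834899.

0.8349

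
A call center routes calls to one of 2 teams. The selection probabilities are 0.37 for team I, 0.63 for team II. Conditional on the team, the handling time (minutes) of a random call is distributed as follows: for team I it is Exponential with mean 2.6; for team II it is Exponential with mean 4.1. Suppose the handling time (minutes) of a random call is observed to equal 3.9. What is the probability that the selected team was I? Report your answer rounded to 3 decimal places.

Likelihoods f(3.9 | ·): I: 0.0858193; II: 0.0942121.
Posterior ∝ prior × likelihood. Numerator for I: 0.37·0.0858193 = 0.0317531.
Normalizing constant: 0.37·0.0858193 + 0.63·0.0942121 = 0.0911068.
P(I | observation) = 0.0317531 / 0.0911068 = 0.348527.

0.349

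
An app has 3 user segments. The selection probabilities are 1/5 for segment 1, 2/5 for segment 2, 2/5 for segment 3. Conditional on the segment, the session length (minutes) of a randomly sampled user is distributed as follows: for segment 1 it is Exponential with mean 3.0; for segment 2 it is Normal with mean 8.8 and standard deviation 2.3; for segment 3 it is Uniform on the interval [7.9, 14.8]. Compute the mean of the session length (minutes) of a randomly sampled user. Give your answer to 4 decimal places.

8.6600

Component means — 1: 3; 2: 8.8; 3: 11.35.
E[X] = 0.2·3 + 0.4·8.8 + 0.4·11.35 = 8.66.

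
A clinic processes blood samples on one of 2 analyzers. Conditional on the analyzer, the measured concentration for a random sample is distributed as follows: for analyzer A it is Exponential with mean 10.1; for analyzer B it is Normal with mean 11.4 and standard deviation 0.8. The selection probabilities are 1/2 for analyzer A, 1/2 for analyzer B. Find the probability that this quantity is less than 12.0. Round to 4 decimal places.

0.7343

Conditional on each analyzer, P(X < 12.0): A: 0.695206; B: 0.773373.
By total probability, P(X < 12.0) = 0.5·0.695206 + 0.5·0.773373 = 0.734289.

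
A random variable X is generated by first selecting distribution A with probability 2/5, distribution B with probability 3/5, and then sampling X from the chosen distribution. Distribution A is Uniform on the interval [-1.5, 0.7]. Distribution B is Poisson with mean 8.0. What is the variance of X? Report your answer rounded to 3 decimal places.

21.896

Per component, A: μ=-0.4, E[X²]=0.563333; B: μ=8, E[X²]=72.
E[X] = 0.4·-0.4 + 0.6·8 = 4.64.
E[X²] = 0.4·0.563333 + 0.6·72 = 43.4253.
Var(X) = E[X²] − (E[X])² = 43.4253 − 21.5296 = 21.8957.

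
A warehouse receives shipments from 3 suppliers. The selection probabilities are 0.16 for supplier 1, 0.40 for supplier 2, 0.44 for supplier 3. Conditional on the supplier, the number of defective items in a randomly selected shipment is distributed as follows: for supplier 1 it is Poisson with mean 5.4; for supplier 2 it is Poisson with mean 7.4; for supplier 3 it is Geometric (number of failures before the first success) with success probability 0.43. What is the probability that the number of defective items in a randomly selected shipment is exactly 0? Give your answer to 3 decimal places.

Conditional on each supplier, P(X = 0): 1: 0.00451658; 2: 0.000611253; 3: 0.43.
By total probability, P(X = 0) = 0.16·0.00451658 + 0.4·0.000611253 + 0.44·0.43 = 0.190167.

0.190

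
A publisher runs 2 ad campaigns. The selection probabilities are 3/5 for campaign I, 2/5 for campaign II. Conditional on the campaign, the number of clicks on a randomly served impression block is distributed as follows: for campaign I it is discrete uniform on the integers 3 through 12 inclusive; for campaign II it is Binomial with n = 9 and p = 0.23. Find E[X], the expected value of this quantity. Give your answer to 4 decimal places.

5.3280

Component means — I: 7.5; II: 2.07.
E[X] = 0.6·7.5 + 0.4·2.07 = 5.328.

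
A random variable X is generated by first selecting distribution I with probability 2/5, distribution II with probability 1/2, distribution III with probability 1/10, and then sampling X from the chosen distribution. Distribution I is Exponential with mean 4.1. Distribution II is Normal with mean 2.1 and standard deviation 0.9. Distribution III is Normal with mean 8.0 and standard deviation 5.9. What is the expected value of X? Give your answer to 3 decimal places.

Component means — I: 4.1; II: 2.1; III: 8.
E[X] = 0.4·4.1 + 0.5·2.1 + 0.1·8 = 3.49.

3.490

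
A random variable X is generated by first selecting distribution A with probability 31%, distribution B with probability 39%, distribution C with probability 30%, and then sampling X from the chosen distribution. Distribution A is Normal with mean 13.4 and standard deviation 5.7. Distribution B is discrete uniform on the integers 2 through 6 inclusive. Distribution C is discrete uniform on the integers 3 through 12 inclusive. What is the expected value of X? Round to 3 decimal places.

Component means — A: 13.4; B: 4; C: 7.5.
E[X] = 0.31·13.4 + 0.39·4 + 0.3·7.5 = 7.964.

7.964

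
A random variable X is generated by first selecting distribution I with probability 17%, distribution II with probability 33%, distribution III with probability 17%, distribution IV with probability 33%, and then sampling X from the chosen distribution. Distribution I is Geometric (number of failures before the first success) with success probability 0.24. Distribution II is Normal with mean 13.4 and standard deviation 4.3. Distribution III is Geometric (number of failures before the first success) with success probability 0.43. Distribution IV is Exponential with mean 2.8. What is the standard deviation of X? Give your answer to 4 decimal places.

Per component, I: μ=3.16667, E[X²]=23.2222; II: μ=13.4, E[X²]=198.05; III: μ=1.32558, E[X²]=4.83991; IV: μ=2.8, E[X²]=15.68.
E[X] = 0.17·3.16667 + 0.33·13.4 + 0.17·1.32558 + 0.33·2.8 = 6.10968.
E[X²] = 0.17·23.2222 + 0.33·198.05 + 0.17·4.83991 + 0.33·15.68 = 75.3015.
Var(X) = E[X²] − (E[X])² = 75.3015 − 37.3282 = 37.9732.
SD(X) = √37.9732 = 6.16224.

6.1622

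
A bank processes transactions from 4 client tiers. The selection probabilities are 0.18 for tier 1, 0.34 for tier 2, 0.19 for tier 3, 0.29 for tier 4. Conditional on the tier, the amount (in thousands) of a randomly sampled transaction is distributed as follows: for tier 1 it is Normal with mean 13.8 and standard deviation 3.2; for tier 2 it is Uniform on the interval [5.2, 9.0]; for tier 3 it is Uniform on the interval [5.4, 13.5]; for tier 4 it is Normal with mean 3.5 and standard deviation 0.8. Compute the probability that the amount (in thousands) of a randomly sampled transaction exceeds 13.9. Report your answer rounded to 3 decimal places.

0.088

Conditional on each tier, P(X > 13.9): 1: 0.487535; 2: 0; 3: 0; 4: 0.
By total probability, P(X > 13.9) = 0.18·0.487535 + 0.34·0 + 0.19·0 + 0.29·0 = 0.0877563.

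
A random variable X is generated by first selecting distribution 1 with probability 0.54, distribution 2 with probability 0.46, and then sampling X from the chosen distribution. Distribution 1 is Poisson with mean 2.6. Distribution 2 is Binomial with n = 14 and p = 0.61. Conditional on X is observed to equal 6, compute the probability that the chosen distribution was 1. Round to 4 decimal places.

Likelihoods P(X=6 | ·): 1: 0.0318671; 2: 0.082804.
Posterior ∝ prior × likelihood. Numerator for 1: 0.54·0.0318671 = 0.0172082.
Normalizing constant: 0.54·0.0318671 + 0.46·0.082804 = 0.055298.
P(1 | observation) = 0.0172082 / 0.055298 = 0.31119.

0.3112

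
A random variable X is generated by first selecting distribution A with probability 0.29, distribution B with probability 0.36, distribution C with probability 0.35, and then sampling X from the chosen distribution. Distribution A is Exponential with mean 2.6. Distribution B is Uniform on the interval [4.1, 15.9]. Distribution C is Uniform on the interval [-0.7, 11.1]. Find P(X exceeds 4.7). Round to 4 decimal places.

Conditional on each component, P(X > 4.7): A: 0.164032; B: 0.949153; C: 0.542373.
By total probability, P(X > 4.7) = 0.29·0.164032 + 0.36·0.949153 + 0.35·0.542373 = 0.579095.

0.5791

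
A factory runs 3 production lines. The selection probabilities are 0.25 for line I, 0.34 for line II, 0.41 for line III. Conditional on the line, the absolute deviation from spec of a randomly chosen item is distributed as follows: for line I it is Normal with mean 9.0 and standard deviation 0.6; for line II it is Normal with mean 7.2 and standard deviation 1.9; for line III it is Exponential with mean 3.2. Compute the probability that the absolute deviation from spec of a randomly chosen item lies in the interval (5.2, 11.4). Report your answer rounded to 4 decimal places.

Conditional on each line, P(5.2 < X < 11.4): I: 0.999968; II: 0.840211; III: 0.168544.
By total probability, P(5.2 < X < 11.4) = 0.25·0.999968 + 0.34·0.840211 + 0.41·0.168544 = 0.604767.

0.6048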